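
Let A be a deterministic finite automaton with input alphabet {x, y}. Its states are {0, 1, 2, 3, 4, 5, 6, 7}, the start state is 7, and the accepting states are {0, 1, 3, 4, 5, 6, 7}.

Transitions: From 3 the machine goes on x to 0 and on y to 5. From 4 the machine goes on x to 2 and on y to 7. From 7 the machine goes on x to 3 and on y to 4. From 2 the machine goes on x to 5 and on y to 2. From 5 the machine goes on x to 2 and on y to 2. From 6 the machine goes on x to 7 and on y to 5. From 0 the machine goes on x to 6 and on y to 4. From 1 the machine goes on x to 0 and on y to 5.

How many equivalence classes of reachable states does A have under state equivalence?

5

States {1} cannot be reached from the start state, so discard them.
P0 = {0,3,4,5,6,7} | {2}.
Refine {0,3,4,5,6,7} on symbol x: members go to different blocks, giving {0,3,6,7} and {4,5}.
Refine {4,5} on symbol y: members go to different blocks, giving {4} and {5}.
Split {0,3,6,7} by δ(·,y) → {0,7} and {3,6}.
The partition is now stable with 5 blocks: {0,7} | {2} | {4} | {5} | {3,6}.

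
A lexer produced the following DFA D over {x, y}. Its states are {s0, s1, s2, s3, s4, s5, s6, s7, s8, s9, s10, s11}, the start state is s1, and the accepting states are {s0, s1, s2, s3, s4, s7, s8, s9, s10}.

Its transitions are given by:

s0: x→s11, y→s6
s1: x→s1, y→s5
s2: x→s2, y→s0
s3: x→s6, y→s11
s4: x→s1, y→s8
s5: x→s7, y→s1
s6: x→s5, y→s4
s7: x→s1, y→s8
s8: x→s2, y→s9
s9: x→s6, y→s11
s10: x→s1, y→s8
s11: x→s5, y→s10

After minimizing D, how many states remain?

Reachable states from the start: {s0,s1,s2,s4,s5,s6,s7,s8,s9,s10,s11}. Unreachable: {s3} — drop them.
Initial partition by acceptance: {s0,s1,s2,s4,s7,s8,s9,s10} | {s5,s6,s11}.
Split {s0,s1,s2,s4,s7,s8,s9,s10} by δ(·,x) → {s1,s2,s4,s7,s8,s10} and {s0,s9}.
On input y, block {s1,s2,s4,s7,s8,s10} splits into {s4,s7,s10} and {s2,s8} and {s1}.
Refine {s5,s6,s11} on symbol x: members go to different blocks, giving {s6,s11} and {s5}.
Stable partition: {s4,s7,s10} | {s6,s11} | {s0,s9} | {s2,s8} | {s1} | {s5} — 6 equivalence classes.

6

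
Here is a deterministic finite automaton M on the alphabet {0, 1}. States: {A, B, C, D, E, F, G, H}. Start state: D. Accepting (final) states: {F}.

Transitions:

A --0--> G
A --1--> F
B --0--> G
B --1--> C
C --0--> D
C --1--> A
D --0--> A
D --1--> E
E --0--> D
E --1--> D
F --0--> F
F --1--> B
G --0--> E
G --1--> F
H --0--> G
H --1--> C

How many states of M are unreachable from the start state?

1

BFS from D reaches {A, B, C, D, E, F, G}; the 1 state(s) H are never visited.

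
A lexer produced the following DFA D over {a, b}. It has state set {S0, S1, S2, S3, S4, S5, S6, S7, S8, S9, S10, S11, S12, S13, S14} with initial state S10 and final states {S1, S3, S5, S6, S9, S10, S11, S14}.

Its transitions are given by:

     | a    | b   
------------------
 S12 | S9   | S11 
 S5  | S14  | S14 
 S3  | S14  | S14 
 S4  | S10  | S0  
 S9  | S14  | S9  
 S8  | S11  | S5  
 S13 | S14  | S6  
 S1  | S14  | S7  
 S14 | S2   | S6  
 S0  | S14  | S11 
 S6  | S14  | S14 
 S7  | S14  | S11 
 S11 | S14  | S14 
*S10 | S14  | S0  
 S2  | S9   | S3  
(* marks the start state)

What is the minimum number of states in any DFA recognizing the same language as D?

6

First remove the unreachable states {S1,S4,S5,S7,S8,S12,S13}; 8 states remain.
Initial partition by acceptance: {S3,S6,S9,S10,S11,S14} | {S0,S2}.
Refine {S3,S6,S9,S10,S11,S14} on symbol a: members go to different blocks, giving {S3,S6,S9,S10,S11} and {S14}.
Refine {S3,S6,S9,S10,S11} on symbol b: members go to different blocks, giving {S3,S6,S11} and {S9} and {S10}.
Refine {S0,S2} on symbol a: members go to different blocks, giving {S0} and {S2}.
Stable partition: {S3,S6,S11} | {S0} | {S14} | {S9} | {S10} | {S2} — 6 equivalence classes.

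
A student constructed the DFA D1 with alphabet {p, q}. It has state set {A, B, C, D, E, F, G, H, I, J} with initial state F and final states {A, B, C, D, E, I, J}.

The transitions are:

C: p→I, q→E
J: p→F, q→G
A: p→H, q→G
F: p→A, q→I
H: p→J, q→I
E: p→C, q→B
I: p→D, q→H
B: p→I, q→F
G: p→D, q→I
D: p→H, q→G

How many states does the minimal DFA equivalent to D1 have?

States {B,C,E} cannot be reached from the start state, so discard them.
Start with accepting vs non-accepting: {A,D,I,J} | {F,G,H}.
Split {A,D,I,J} by δ(·,p) → {A,D,J} and {I}.
The partition is now stable with 3 blocks: {A,D,J} | {F,G,H} | {I}.

3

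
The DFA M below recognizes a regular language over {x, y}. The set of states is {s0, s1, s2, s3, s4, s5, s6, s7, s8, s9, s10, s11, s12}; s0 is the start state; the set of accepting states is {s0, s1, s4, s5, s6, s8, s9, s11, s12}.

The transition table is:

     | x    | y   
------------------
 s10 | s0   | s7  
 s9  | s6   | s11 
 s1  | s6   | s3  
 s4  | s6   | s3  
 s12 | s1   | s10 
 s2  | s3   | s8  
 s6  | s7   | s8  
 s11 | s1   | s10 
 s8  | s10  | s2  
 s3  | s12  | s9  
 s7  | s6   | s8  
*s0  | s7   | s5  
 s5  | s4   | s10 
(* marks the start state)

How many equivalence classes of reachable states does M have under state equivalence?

10

All states are reachable from the start state.
P0 = {s0,s1,s4,s5,s6,s8,s9,s11,s12} | {s2,s3,s7,s10}.
Refine {s0,s1,s4,s5,s6,s8,s9,s11,s12} on symbol x: members go to different blocks, giving {s1,s4,s5,s9,s11,s12} and {s0,s6,s8}.
Refine {s1,s4,s5,s9,s11,s12} on symbol x: members go to different blocks, giving {s1,s4,s9} and {s5,s11,s12}.
Refine {s1,s4,s9} on symbol y: members go to different blocks, giving {s1,s4} and {s9}.
Refine {s2,s3,s7,s10} on symbol x: members go to different blocks, giving {s7,s10} and {s2} and {s3}.
Refine {s7,s10} on symbol y: members go to different blocks, giving {s7} and {s10}.
Refine {s0,s6,s8} on symbol x: members go to different blocks, giving {s0,s6} and {s8}.
Split {s0,s6} by δ(·,y) → {s0} and {s6}.
No further refinement is possible. Final partition (10 blocks): {s1,s4} | {s7} | {s0} | {s5,s11,s12} | {s9} | {s2} | {s3} | {s10} | {s8} | {s6}.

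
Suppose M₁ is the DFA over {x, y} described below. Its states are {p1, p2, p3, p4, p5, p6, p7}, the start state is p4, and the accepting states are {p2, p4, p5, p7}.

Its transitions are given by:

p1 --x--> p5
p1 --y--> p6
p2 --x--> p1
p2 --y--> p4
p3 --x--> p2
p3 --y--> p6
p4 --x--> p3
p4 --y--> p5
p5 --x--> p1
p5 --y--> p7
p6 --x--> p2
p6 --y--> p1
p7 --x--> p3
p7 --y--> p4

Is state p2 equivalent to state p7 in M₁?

Every state is reachable, so we keep all 7.
Start with accepting vs non-accepting: {p2,p4,p5,p7} | {p1,p3,p6}.
Stable partition: {p2,p4,p5,p7} | {p1,p3,p6} — 2 equivalence classes.
p2 and p7 lie in the same block of the stable partition, so they are equivalent — no string distinguishes them.

Yes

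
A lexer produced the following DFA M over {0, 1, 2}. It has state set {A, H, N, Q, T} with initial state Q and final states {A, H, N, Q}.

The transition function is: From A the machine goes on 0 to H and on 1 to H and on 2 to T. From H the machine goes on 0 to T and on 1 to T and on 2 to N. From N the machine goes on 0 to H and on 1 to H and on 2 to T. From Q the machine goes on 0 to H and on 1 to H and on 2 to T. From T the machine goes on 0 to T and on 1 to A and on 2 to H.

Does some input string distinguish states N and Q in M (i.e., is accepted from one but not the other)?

No

Every state is reachable, so we keep all 5.
Start with accepting vs non-accepting: {A,H,N,Q} | {T}.
On input 0, block {A,H,N,Q} splits into {A,N,Q} and {H}.
No further refinement is possible. Final partition (3 blocks): {A,N,Q} | {T} | {H}.
N and Q lie in the same block of the stable partition, so they are equivalent — no string distinguishes them.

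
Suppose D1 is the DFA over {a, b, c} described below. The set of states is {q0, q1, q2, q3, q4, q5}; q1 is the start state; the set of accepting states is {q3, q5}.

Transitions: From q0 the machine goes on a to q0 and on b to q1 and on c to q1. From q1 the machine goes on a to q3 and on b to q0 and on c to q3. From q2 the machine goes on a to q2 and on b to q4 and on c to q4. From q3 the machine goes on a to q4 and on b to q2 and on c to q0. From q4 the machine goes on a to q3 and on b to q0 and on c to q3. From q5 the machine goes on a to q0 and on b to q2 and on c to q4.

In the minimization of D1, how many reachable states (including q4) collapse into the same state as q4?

2

First remove the unreachable states {q5}; 5 states remain.
Initial partition by acceptance: {q3} | {q0,q1,q2,q4}.
On input a, block {q0,q1,q2,q4} splits into {q0,q2} and {q1,q4}.
Stable partition: {q3} | {q0,q2} | {q1,q4} — 3 equivalence classes.
The equivalence class containing q4 is {q1,q4}, of size 2.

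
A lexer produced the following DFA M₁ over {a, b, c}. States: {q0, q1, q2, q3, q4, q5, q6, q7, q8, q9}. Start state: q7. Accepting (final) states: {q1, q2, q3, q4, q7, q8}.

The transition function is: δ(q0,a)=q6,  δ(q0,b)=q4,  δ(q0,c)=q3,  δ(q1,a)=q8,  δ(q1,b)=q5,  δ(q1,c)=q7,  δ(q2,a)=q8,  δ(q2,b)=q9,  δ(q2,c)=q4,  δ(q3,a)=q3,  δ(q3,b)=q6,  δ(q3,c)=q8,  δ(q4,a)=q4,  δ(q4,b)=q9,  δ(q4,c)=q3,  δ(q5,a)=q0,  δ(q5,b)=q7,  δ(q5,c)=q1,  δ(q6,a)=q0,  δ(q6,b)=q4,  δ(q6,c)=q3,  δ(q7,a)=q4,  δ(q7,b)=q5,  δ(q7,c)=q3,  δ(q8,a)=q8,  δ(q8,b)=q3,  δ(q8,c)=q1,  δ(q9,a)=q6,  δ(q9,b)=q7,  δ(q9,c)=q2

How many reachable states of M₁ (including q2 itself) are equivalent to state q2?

All states are reachable from the start state.
Initial partition by acceptance: {q1,q2,q3,q4,q7,q8} | {q0,q5,q6,q9}.
Refine {q1,q2,q3,q4,q7,q8} on symbol b: members go to different blocks, giving {q1,q2,q3,q4,q7} and {q8}.
Split {q1,q2,q3,q4,q7} by δ(·,a) → {q3,q4,q7} and {q1,q2}.
On input c, block {q3,q4,q7} splits into {q4,q7} and {q3}.
On input c, block {q0,q5,q6,q9} splits into {q0,q6} and {q5,q9}.
No further refinement is possible. Final partition (6 blocks): {q4,q7} | {q0,q6} | {q8} | {q1,q2} | {q3} | {q5,q9}.
State q2 belongs to the block {q1,q2}, which has 2 states.

2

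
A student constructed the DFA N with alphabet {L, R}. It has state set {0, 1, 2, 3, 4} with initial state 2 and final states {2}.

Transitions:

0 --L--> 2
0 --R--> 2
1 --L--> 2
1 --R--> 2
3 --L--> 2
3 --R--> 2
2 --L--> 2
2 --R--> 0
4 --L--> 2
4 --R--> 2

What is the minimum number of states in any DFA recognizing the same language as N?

2

First remove the unreachable states {1,3,4}; 2 states remain.
Initial partition by acceptance: {2} | {0}.
Stable partition: {2} | {0} — 2 equivalence classes.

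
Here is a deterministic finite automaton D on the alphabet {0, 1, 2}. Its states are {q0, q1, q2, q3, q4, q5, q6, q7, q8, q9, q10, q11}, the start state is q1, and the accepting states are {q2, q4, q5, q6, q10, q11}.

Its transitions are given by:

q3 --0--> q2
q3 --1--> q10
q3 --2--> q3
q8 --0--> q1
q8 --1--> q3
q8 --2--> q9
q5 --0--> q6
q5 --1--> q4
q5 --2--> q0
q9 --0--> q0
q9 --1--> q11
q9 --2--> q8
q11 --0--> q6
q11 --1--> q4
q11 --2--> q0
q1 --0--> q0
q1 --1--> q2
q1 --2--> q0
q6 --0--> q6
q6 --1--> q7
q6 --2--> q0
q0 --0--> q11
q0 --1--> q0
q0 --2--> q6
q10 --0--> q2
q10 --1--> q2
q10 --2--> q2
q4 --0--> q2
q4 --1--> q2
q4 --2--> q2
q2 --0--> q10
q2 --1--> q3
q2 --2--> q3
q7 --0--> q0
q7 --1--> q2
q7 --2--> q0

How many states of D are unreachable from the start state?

3

Starting at q1 and following transitions, the reachable set is {q0, q1, q2, q3, q4, q6, q7, q10, q11}. That leaves q5, q8, q9 unreachable — 3 in total.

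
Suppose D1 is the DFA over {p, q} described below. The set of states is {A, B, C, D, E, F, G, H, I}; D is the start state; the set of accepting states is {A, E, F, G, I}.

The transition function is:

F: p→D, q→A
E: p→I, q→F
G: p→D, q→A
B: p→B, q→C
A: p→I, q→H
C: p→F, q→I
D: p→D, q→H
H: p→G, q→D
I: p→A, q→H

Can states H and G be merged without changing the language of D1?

No

States {B,C,E,F} cannot be reached from the start state, so discard them.
Initial partition by acceptance: {A,G,I} | {D,H}.
Split {A,G,I} by δ(·,p) → {A,I} and {G}.
Refine {D,H} on symbol p: members go to different blocks, giving {D} and {H}.
The partition is now stable with 4 blocks: {A,I} | {D} | {G} | {H}.
H and G end up in different blocks, so they are distinguishable. For instance, the string 'ε' is accepted from only G.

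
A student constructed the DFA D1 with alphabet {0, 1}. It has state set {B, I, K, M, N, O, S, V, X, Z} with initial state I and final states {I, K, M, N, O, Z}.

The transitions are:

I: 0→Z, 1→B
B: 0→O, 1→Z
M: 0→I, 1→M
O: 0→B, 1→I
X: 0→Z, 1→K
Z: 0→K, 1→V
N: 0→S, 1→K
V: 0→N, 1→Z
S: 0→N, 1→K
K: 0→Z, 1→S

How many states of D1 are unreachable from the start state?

2

No path from I leads to M, X; the other 8 states are all reachable.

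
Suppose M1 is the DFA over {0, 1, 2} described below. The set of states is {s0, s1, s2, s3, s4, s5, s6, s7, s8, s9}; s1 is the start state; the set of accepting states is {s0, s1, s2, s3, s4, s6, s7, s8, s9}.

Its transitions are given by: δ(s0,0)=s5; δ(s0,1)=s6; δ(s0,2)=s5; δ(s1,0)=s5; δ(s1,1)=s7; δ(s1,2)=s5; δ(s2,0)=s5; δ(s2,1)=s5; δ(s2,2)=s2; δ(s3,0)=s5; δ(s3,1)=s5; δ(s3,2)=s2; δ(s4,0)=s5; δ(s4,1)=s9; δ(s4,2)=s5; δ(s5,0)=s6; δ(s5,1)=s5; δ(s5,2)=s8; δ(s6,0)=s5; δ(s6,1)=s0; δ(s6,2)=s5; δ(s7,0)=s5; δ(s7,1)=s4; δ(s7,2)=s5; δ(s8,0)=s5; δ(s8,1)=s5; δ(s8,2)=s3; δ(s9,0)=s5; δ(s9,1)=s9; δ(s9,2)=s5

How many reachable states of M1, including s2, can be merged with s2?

All states are reachable from the start state.
Start with accepting vs non-accepting: {s0,s1,s2,s3,s4,s6,s7,s8,s9} | {s5}.
Split {s0,s1,s2,s3,s4,s6,s7,s8,s9} by δ(·,1) → {s0,s1,s4,s6,s7,s9} and {s2,s3,s8}.
Stable partition: {s0,s1,s4,s6,s7,s9} | {s5} | {s2,s3,s8} — 3 equivalence classes.
State s2 belongs to the block {s2,s3,s8}, which has 3 states.

3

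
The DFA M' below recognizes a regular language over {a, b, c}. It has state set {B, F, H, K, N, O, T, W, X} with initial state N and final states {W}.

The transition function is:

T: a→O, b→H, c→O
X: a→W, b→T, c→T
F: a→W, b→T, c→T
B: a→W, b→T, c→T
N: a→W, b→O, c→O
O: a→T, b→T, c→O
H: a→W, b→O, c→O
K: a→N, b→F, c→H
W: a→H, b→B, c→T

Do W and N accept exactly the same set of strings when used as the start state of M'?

First remove the unreachable states {F,K,X}; 6 states remain.
Initial partition by acceptance: {W} | {B,H,N,O,T}.
Split {B,H,N,O,T} by δ(·,a) → {B,H,N} and {O,T}.
On input b, block {O,T} splits into {O} and {T}.
Split {B,H,N} by δ(·,b) → {H,N} and {B}.
No further refinement is possible. Final partition (5 blocks): {W} | {H,N} | {O} | {T} | {B}.
W and N end up in different blocks, so they are distinguishable. For instance, the string 'ε' is accepted from only W.

No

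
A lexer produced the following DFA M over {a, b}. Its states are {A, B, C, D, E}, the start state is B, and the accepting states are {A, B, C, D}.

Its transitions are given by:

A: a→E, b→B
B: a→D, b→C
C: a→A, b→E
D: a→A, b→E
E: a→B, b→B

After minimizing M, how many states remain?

All states are reachable from the start state.
Start with accepting vs non-accepting: {A,B,C,D} | {E}.
Refine {A,B,C,D} on symbol a: members go to different blocks, giving {B,C,D} and {A}.
Split {B,C,D} by δ(·,a) → {C,D} and {B}.
Stable partition: {C,D} | {E} | {A} | {B} — 4 equivalence classes.

4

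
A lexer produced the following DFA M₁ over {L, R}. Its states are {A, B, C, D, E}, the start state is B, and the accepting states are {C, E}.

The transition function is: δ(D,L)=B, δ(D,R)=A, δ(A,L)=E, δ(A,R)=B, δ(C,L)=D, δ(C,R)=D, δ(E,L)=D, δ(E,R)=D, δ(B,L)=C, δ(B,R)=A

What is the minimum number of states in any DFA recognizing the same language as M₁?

3

P0 = {C,E} | {A,B,D}.
Split {A,B,D} by δ(·,L) → {A,B} and {D}.
No further refinement is possible. Final partition (3 blocks): {C,E} | {A,B} | {D}.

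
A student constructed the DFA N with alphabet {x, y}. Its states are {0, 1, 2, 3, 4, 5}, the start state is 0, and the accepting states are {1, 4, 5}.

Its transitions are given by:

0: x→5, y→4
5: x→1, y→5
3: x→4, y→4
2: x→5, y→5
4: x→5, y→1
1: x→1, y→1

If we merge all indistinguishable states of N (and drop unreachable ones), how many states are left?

2

Reachable states from the start: {0,1,4,5}. Unreachable: {2,3} — drop them.
P0 = {1,4,5} | {0}.
The partition is now stable with 2 blocks: {1,4,5} | {0}.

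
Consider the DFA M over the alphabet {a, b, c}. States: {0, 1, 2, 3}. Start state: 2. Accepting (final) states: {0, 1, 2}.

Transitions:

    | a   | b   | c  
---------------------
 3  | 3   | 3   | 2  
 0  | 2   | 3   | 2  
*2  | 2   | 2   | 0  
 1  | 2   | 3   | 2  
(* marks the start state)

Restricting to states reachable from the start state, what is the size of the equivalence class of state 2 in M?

1

States {1} cannot be reached from the start state, so discard them.
P0 = {0,2} | {3}.
On input b, block {0,2} splits into {0} and {2}.
The partition is now stable with 3 blocks: {0} | {3} | {2}.
State 2 belongs to the block {2}, which has 1 states.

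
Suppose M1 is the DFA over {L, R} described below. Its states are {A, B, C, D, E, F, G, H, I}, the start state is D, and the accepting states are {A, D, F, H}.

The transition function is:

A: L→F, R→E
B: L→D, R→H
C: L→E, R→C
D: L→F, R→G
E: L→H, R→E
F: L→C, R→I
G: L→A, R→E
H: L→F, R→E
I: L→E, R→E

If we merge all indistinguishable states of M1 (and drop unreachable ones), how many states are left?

Reachable states from the start: {A,C,D,E,F,G,H,I}. Unreachable: {B} — drop them.
P0 = {A,D,F,H} | {C,E,G,I}.
On input L, block {A,D,F,H} splits into {A,D,H} and {F}.
On input L, block {C,E,G,I} splits into {C,I} and {E,G}.
On input R, block {C,I} splits into {C} and {I}.
No further refinement is possible. Final partition (5 blocks): {A,D,H} | {C} | {F} | {E,G} | {I}.

5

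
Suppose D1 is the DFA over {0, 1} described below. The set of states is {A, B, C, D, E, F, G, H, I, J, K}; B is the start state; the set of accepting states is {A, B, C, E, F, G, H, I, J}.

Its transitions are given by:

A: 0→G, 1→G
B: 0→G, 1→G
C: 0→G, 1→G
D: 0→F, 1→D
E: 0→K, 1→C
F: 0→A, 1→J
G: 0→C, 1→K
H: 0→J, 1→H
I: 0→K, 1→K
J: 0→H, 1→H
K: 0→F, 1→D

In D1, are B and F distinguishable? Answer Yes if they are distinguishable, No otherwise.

Yes

First remove the unreachable states {E,I}; 9 states remain.
Start with accepting vs non-accepting: {A,B,C,F,G,H,J} | {D,K}.
Split {A,B,C,F,G,H,J} by δ(·,1) → {A,B,C,F,H,J} and {G}.
On input 0, block {A,B,C,F,H,J} splits into {A,B,C} and {F,H,J}.
On input 0, block {F,H,J} splits into {H,J} and {F}.
The partition is now stable with 5 blocks: {A,B,C} | {D,K} | {G} | {H,J} | {F}.
B and F end up in different blocks, so they are distinguishable. For instance, the string '01' is accepted from only F.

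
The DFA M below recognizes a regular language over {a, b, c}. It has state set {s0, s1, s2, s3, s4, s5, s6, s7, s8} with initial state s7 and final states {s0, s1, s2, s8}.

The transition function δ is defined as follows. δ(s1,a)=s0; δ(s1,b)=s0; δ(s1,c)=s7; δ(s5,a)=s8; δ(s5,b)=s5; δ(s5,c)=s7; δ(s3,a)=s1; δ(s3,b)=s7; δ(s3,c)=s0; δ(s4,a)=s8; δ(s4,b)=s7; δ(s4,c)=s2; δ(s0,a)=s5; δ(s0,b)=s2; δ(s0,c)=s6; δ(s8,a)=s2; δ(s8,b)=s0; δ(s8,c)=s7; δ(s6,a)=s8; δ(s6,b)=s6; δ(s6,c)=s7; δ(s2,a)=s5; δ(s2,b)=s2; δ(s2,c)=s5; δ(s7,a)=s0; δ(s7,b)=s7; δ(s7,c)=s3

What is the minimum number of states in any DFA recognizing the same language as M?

States {s4} cannot be reached from the start state, so discard them.
Initial partition by acceptance: {s0,s1,s2,s8} | {s3,s5,s6,s7}.
Split {s0,s1,s2,s8} by δ(·,a) → {s0,s2} and {s1,s8}.
On input a, block {s3,s5,s6,s7} splits into {s3,s5,s6} and {s7}.
Refine {s3,s5,s6} on symbol b: members go to different blocks, giving {s5,s6} and {s3}.
Stable partition: {s0,s2} | {s5,s6} | {s1,s8} | {s7} | {s3} — 5 equivalence classes.

5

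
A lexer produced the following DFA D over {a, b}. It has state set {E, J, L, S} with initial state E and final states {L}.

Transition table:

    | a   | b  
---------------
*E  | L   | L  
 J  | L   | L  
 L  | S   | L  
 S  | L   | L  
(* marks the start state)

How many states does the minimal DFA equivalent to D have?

2

First remove the unreachable states {J}; 3 states remain.
Initial partition by acceptance: {L} | {E,S}.
Stable partition: {L} | {E,S} — 2 equivalence classes.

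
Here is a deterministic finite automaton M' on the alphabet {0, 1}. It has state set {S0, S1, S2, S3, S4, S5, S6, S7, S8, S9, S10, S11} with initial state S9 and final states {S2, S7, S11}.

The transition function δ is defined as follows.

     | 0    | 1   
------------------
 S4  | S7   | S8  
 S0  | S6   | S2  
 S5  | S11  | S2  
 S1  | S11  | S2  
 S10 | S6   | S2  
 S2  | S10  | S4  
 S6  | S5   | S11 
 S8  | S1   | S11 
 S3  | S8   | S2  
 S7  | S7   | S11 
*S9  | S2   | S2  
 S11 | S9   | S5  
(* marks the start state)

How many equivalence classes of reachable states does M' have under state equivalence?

8

First remove the unreachable states {S0,S3}; 10 states remain.
P0 = {S2,S7,S11} | {S1,S4,S5,S6,S8,S9,S10}.
Refine {S2,S7,S11} on symbol 0: members go to different blocks, giving {S2,S11} and {S7}.
On input 0, block {S1,S4,S5,S6,S8,S9,S10} splits into {S1,S5,S9} and {S6,S8,S10} and {S4}.
Split {S2,S11} by δ(·,0) → {S2} and {S11}.
Refine {S1,S5,S9} on symbol 0: members go to different blocks, giving {S1,S5} and {S9}.
Refine {S6,S8,S10} on symbol 0: members go to different blocks, giving {S6,S8} and {S10}.
Stable partition: {S2} | {S1,S5} | {S7} | {S6,S8} | {S4} | {S11} | {S9} | {S10} — 8 equivalence classes.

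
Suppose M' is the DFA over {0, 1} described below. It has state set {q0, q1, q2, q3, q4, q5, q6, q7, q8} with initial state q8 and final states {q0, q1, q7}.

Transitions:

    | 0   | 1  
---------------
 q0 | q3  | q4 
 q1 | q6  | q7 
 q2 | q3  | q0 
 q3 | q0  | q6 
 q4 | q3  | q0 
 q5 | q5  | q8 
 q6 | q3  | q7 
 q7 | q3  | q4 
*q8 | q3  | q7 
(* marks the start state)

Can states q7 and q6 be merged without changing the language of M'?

No

States {q1,q2,q5} cannot be reached from the start state, so discard them.
P0 = {q0,q7} | {q3,q4,q6,q8}.
Refine {q3,q4,q6,q8} on symbol 0: members go to different blocks, giving {q4,q6,q8} and {q3}.
Stable partition: {q0,q7} | {q4,q6,q8} | {q3} — 3 equivalence classes.
q7 and q6 end up in different blocks, so they are distinguishable. For instance, the string 'ε' is accepted from only q7.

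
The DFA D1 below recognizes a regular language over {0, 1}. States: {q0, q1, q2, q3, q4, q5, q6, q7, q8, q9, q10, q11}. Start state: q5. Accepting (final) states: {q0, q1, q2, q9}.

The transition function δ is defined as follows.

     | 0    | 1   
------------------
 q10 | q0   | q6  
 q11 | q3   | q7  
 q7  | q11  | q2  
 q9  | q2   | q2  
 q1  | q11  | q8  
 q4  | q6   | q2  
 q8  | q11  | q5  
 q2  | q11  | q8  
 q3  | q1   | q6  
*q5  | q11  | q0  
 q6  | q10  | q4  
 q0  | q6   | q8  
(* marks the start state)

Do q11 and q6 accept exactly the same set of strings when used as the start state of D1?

First remove the unreachable states {q9}; 11 states remain.
Initial partition by acceptance: {q0,q1,q2} | {q3,q4,q5,q6,q7,q8,q10,q11}.
On input 0, block {q3,q4,q5,q6,q7,q8,q10,q11} splits into {q4,q5,q6,q7,q8,q11} and {q3,q10}.
Split {q4,q5,q6,q7,q8,q11} by δ(·,0) → {q4,q5,q7,q8} and {q6,q11}.
Refine {q4,q5,q7,q8} on symbol 1: members go to different blocks, giving {q4,q5,q7} and {q8}.
Stable partition: {q0,q1,q2} | {q4,q5,q7} | {q3,q10} | {q6,q11} | {q8} — 5 equivalence classes.
q11 and q6 lie in the same block of the stable partition, so they are equivalent — no string distinguishes them.

Yes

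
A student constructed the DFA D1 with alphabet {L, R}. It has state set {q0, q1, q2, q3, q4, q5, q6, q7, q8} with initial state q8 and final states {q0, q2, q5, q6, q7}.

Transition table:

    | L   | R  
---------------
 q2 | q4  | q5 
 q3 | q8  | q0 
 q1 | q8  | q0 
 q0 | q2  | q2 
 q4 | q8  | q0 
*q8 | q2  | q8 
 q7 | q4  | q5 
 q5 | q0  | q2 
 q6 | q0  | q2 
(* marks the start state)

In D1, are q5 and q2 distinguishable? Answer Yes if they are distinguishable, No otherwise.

States {q1,q3,q6,q7} cannot be reached from the start state, so discard them.
Start with accepting vs non-accepting: {q0,q2,q5} | {q4,q8}.
Split {q0,q2,q5} by δ(·,L) → {q0,q5} and {q2}.
Refine {q0,q5} on symbol L: members go to different blocks, giving {q0} and {q5}.
Split {q4,q8} by δ(·,L) → {q4} and {q8}.
The partition is now stable with 5 blocks: {q0} | {q4} | {q2} | {q5} | {q8}.
q5 and q2 end up in different blocks, so they are distinguishable. For instance, the string 'L' is accepted from only q5.

Yes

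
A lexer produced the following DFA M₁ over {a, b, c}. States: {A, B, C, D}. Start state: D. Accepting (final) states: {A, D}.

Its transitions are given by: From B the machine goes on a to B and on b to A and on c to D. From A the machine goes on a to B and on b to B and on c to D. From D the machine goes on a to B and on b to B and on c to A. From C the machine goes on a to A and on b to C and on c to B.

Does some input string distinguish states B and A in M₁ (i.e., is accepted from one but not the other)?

States {C} cannot be reached from the start state, so discard them.
P0 = {A,D} | {B}.
Stable partition: {A,D} | {B} — 2 equivalence classes.
B and A end up in different blocks, so they are distinguishable. For instance, the string 'ε' is accepted from only A.

Yes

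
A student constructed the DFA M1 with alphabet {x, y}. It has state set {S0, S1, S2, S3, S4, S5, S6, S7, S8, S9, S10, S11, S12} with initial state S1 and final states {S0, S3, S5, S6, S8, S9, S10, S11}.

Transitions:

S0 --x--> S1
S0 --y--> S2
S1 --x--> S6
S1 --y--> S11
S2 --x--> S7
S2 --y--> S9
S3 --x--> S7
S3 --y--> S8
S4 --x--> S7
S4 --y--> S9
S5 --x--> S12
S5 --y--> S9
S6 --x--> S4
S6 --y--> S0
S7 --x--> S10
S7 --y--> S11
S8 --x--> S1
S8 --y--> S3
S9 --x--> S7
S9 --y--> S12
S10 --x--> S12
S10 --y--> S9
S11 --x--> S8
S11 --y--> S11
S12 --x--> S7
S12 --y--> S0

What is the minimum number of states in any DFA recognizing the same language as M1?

States {S5} cannot be reached from the start state, so discard them.
Initial partition by acceptance: {S0,S3,S6,S8,S9,S10,S11} | {S1,S2,S4,S7,S12}.
On input x, block {S0,S3,S6,S8,S9,S10,S11} splits into {S0,S3,S6,S8,S9,S10} and {S11}.
Split {S0,S3,S6,S8,S9,S10} by δ(·,y) → {S3,S6,S8,S10} and {S0,S9}.
On input y, block {S3,S6,S8,S10} splits into {S3,S8} and {S6,S10}.
Refine {S1,S2,S4,S7,S12} on symbol x: members go to different blocks, giving {S2,S4,S12} and {S1,S7}.
Stable partition: {S3,S8} | {S2,S4,S12} | {S11} | {S0,S9} | {S6,S10} | {S1,S7} — 6 equivalence classes.

6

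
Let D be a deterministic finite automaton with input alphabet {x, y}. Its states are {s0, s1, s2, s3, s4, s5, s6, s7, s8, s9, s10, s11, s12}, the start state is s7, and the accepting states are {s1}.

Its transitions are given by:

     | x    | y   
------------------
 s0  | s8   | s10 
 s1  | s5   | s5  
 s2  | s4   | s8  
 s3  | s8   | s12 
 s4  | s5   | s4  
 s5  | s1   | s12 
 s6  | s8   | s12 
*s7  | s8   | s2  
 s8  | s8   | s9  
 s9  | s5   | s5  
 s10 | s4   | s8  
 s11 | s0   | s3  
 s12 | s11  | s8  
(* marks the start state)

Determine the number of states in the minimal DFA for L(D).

10

States {s6} cannot be reached from the start state, so discard them.
Initial partition by acceptance: {s1} | {s0,s2,s3,s4,s5,s7,s8,s9,s10,s11,s12}.
Split {s0,s2,s3,s4,s5,s7,s8,s9,s10,s11,s12} by δ(·,x) → {s0,s2,s3,s4,s7,s8,s9,s10,s11,s12} and {s5}.
Split {s0,s2,s3,s4,s7,s8,s9,s10,s11,s12} by δ(·,x) → {s0,s2,s3,s7,s8,s10,s11,s12} and {s4,s9}.
Refine {s0,s2,s3,s7,s8,s10,s11,s12} on symbol x: members go to different blocks, giving {s0,s3,s7,s8,s11,s12} and {s2,s10}.
Refine {s0,s3,s7,s8,s11,s12} on symbol y: members go to different blocks, giving {s3,s11,s12} and {s0,s7} and {s8}.
Refine {s3,s11,s12} on symbol x: members go to different blocks, giving {s3} and {s11} and {s12}.
Split {s4,s9} by δ(·,y) → {s4} and {s9}.
Stable partition: {s1} | {s3} | {s5} | {s4} | {s2,s10} | {s0,s7} | {s8} | {s11} | {s12} | {s9} — 10 equivalence classes.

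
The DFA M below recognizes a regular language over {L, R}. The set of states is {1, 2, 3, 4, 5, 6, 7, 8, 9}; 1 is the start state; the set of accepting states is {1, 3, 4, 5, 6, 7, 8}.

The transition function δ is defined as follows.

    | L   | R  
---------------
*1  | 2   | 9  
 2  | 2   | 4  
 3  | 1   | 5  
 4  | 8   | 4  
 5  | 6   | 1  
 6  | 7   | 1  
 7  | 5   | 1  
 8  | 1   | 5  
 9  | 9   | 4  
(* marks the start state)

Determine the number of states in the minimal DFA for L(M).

5

States {3} cannot be reached from the start state, so discard them.
P0 = {1,4,5,6,7,8} | {2,9}.
On input L, block {1,4,5,6,7,8} splits into {4,5,6,7,8} and {1}.
On input L, block {4,5,6,7,8} splits into {4,5,6,7} and {8}.
On input L, block {4,5,6,7} splits into {5,6,7} and {4}.
The partition is now stable with 5 blocks: {5,6,7} | {2,9} | {1} | {8} | {4}.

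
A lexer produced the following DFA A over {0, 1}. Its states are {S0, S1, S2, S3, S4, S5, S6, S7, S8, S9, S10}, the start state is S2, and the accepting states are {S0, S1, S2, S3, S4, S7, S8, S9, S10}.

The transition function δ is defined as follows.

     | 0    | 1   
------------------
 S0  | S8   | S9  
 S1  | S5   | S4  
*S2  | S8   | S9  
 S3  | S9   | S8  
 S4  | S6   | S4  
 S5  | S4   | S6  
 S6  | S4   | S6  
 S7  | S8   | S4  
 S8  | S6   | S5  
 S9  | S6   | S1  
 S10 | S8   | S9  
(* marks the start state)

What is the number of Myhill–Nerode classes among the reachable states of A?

First remove the unreachable states {S0,S3,S7,S10}; 7 states remain.
Initial partition by acceptance: {S1,S2,S4,S8,S9} | {S5,S6}.
Split {S1,S2,S4,S8,S9} by δ(·,0) → {S1,S4,S8,S9} and {S2}.
Split {S1,S4,S8,S9} by δ(·,1) → {S1,S4,S9} and {S8}.
The partition is now stable with 4 blocks: {S1,S4,S9} | {S5,S6} | {S2} | {S8}.

4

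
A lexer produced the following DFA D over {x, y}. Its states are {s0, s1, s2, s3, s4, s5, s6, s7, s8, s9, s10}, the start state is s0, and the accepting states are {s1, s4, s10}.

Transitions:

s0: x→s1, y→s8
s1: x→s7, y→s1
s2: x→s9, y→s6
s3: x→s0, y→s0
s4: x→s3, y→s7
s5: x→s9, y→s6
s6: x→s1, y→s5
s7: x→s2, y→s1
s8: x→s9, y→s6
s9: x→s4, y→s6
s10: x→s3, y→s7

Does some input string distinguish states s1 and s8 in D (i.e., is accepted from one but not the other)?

Reachable states from the start: {s0,s1,s2,s3,s4,s5,s6,s7,s8,s9}. Unreachable: {s10} — drop them.
P0 = {s1,s4} | {s0,s2,s3,s5,s6,s7,s8,s9}.
Split {s1,s4} by δ(·,y) → {s1} and {s4}.
Refine {s0,s2,s3,s5,s6,s7,s8,s9} on symbol x: members go to different blocks, giving {s2,s3,s5,s7,s8} and {s0,s6} and {s9}.
On input x, block {s2,s3,s5,s7,s8} splits into {s2,s5,s8} and {s3} and {s7}.
Stable partition: {s1} | {s2,s5,s8} | {s4} | {s0,s6} | {s9} | {s3} | {s7} — 7 equivalence classes.
s1 and s8 end up in different blocks, so they are distinguishable. For instance, the string 'ε' is accepted from only s1.

Yes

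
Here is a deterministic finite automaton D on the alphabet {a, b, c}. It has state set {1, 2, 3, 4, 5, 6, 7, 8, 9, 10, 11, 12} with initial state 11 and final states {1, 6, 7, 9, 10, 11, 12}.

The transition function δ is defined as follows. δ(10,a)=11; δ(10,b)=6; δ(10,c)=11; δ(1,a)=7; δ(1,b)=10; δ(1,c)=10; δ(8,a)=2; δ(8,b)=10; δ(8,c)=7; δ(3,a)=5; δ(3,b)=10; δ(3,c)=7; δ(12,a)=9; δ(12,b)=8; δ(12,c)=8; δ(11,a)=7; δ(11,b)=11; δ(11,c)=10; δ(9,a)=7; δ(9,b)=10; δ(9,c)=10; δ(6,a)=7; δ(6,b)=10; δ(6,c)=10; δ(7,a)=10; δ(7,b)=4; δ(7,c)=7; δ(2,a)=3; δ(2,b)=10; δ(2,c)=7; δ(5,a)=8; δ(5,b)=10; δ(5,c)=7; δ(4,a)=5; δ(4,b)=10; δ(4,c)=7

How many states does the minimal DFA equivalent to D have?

5

First remove the unreachable states {1,9,12}; 9 states remain.
Initial partition by acceptance: {6,7,10,11} | {2,3,4,5,8}.
Split {6,7,10,11} by δ(·,b) → {6,10,11} and {7}.
Split {6,10,11} by δ(·,a) → {6,11} and {10}.
Refine {6,11} on symbol b: members go to different blocks, giving {6} and {11}.
The partition is now stable with 5 blocks: {6} | {2,3,4,5,8} | {7} | {10} | {11}.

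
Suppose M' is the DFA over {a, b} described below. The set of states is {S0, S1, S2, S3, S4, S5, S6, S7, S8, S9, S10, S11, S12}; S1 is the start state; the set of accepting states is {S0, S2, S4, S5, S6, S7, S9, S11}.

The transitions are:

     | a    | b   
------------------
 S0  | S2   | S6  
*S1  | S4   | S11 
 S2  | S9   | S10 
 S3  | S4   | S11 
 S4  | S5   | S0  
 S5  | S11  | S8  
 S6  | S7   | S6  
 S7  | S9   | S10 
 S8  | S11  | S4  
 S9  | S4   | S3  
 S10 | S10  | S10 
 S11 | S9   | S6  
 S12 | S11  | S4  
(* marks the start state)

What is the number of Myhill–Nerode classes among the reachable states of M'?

Reachable states from the start: {S0,S1,S2,S3,S4,S5,S6,S7,S8,S9,S10,S11}. Unreachable: {S12} — drop them.
P0 = {S0,S2,S4,S5,S6,S7,S9,S11} | {S1,S3,S8,S10}.
Refine {S0,S2,S4,S5,S6,S7,S9,S11} on symbol b: members go to different blocks, giving {S0,S4,S6,S11} and {S2,S5,S7,S9}.
Split {S1,S3,S8,S10} by δ(·,a) → {S1,S3,S8} and {S10}.
On input a, block {S2,S5,S7,S9} splits into {S2,S7} and {S5,S9}.
On input a, block {S0,S4,S6,S11} splits into {S0,S6} and {S4,S11}.
The partition is now stable with 6 blocks: {S0,S6} | {S1,S3,S8} | {S2,S7} | {S10} | {S5,S9} | {S4,S11}.

6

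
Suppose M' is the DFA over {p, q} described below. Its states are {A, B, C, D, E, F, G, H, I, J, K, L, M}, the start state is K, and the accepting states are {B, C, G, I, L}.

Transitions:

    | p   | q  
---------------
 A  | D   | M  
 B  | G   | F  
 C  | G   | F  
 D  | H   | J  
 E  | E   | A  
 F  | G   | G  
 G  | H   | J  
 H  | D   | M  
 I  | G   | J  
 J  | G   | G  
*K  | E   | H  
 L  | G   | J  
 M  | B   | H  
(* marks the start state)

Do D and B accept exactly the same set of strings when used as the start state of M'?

First remove the unreachable states {C,I,L}; 10 states remain.
Initial partition by acceptance: {B,G} | {A,D,E,F,H,J,K,M}.
On input p, block {B,G} splits into {B} and {G}.
Refine {A,D,E,F,H,J,K,M} on symbol p: members go to different blocks, giving {A,D,E,H,K} and {F,J} and {M}.
Refine {A,D,E,H,K} on symbol q: members go to different blocks, giving {A,H} and {E,K} and {D}.
No further refinement is possible. Final partition (7 blocks): {B} | {A,H} | {G} | {F,J} | {M} | {E,K} | {D}.
D and B end up in different blocks, so they are distinguishable. For instance, the string 'ε' is accepted from only B.

No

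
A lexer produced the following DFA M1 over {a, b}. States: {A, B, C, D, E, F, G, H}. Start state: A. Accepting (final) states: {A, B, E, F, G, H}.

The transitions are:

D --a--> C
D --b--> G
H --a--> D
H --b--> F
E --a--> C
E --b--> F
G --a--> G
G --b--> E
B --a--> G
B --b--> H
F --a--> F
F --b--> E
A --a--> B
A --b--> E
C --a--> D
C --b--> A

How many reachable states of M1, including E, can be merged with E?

Every state is reachable, so we keep all 8.
P0 = {A,B,E,F,G,H} | {C,D}.
Split {A,B,E,F,G,H} by δ(·,a) → {A,B,F,G} and {E,H}.
Stable partition: {A,B,F,G} | {C,D} | {E,H} — 3 equivalence classes.
State E belongs to the block {E,H}, which has 2 states.

2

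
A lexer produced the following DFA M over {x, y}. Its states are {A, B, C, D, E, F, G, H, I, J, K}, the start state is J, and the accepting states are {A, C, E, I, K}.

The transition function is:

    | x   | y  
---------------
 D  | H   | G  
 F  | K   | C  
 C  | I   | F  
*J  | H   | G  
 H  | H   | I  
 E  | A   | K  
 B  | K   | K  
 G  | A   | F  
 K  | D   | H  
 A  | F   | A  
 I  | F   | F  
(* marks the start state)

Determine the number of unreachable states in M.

2

BFS from J reaches {A, C, D, F, G, H, I, J, K}; the 2 state(s) B, E are never visited.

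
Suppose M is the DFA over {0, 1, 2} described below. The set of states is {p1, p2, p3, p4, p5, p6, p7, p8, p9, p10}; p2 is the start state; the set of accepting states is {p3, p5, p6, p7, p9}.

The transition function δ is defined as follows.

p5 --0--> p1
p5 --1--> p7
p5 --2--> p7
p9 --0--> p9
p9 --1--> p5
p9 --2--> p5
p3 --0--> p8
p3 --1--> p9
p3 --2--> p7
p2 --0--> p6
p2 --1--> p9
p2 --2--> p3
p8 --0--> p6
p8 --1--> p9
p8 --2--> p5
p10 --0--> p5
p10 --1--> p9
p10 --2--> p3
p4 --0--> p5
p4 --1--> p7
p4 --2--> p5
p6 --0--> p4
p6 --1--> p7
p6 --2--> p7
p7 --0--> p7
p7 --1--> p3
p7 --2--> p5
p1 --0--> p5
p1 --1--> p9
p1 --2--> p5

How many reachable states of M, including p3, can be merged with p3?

Reachable states from the start: {p1,p2,p3,p4,p5,p6,p7,p8,p9}. Unreachable: {p10} — drop them.
Initial partition by acceptance: {p3,p5,p6,p7,p9} | {p1,p2,p4,p8}.
On input 0, block {p3,p5,p6,p7,p9} splits into {p3,p5,p6} and {p7,p9}.
The partition is now stable with 3 blocks: {p3,p5,p6} | {p1,p2,p4,p8} | {p7,p9}.
The equivalence class containing p3 is {p3,p5,p6}, of size 3.

3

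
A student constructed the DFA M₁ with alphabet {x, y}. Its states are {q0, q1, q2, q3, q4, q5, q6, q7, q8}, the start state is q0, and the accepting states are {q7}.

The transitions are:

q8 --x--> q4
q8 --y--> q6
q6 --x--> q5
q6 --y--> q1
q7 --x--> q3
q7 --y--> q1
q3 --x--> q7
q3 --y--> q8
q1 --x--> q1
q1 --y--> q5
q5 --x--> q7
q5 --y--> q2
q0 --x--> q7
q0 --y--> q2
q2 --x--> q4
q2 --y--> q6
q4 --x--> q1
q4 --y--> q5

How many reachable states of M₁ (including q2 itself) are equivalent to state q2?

Start with accepting vs non-accepting: {q7} | {q0,q1,q2,q3,q4,q5,q6,q8}.
On input x, block {q0,q1,q2,q3,q4,q5,q6,q8} splits into {q1,q2,q4,q6,q8} and {q0,q3,q5}.
Refine {q1,q2,q4,q6,q8} on symbol x: members go to different blocks, giving {q1,q2,q4,q8} and {q6}.
On input y, block {q1,q2,q4,q8} splits into {q1,q4} and {q2,q8}.
No further refinement is possible. Final partition (5 blocks): {q7} | {q1,q4} | {q0,q3,q5} | {q6} | {q2,q8}.
The equivalence class containing q2 is {q2,q8}, of size 2.

2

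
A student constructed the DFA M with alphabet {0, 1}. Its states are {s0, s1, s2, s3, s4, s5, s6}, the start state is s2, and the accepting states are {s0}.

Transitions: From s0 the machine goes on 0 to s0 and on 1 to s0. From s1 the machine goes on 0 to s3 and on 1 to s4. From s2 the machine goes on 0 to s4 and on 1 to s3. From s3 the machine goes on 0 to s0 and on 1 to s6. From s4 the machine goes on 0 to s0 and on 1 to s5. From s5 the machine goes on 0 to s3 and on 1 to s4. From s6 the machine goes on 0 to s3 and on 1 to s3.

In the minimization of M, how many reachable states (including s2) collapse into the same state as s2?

3

Reachable states from the start: {s0,s2,s3,s4,s5,s6}. Unreachable: {s1} — drop them.
Initial partition by acceptance: {s0} | {s2,s3,s4,s5,s6}.
Refine {s2,s3,s4,s5,s6} on symbol 0: members go to different blocks, giving {s2,s5,s6} and {s3,s4}.
No further refinement is possible. Final partition (3 blocks): {s0} | {s2,s5,s6} | {s3,s4}.
State s2 belongs to the block {s2,s5,s6}, which has 3 states.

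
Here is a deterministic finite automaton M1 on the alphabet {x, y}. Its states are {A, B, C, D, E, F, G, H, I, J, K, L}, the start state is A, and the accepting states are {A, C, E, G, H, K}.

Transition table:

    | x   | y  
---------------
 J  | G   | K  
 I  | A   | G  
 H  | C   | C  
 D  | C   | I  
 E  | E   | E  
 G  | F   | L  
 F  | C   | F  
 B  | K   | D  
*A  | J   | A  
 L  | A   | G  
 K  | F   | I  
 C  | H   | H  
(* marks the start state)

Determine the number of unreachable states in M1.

3

Starting at A and following transitions, the reachable set is {A, C, F, G, H, I, J, K, L}. That leaves B, D, E unreachable — 3 in total.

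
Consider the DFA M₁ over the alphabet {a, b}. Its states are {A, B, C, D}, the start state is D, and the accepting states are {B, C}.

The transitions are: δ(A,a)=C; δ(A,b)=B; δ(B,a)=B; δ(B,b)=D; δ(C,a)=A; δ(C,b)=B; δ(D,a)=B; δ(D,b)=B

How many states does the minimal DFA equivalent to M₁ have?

2

First remove the unreachable states {A,C}; 2 states remain.
P0 = {B} | {D}.
The partition is now stable with 2 blocks: {B} | {D}.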